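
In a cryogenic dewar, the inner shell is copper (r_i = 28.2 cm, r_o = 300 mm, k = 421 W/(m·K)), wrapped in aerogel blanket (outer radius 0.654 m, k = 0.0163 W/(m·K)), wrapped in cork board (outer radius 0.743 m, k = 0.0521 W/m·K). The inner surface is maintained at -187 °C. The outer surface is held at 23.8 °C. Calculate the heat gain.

Treat each layer as a resistance in series:
  R_copper = (1/0.282 − 1/0.300)/(4πk) = 0.2128/(4π·421) = 4.022×10^-5 K/W
  R_aerogel blanket = (1/0.300 − 1/0.654)/(4πk) = 1.804/(4π·0.0163) = 8.809 K/W
  R_cork board = (1/0.654 − 1/0.743)/(4πk) = 0.1832/(4π·0.0521) = 0.2798 K/W
ΣR = 4.022×10^-5 + 8.809 + 0.2798 = 9.089 K/W
Q = ΔT/ΣR = (-187 °C − 23.8 °C)/9.089 = -23.2 W
(Negative Q ⇒ heat flows inward; heat gain = 23.2 W.)

Q = 23.2 W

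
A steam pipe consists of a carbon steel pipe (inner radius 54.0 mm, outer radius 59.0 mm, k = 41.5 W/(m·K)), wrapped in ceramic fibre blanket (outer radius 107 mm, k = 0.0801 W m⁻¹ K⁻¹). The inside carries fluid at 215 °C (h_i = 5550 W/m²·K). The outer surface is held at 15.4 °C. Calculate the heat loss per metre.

Series thermal resistances, inner to outer:
  R'_conv,in = 1/(2πr h) = 1/(2π·0.0540·5550) = 5.310×10^-4 m·K/W
  R'_carbon steel = ln(0.0590/0.0540)/(2πk) = 0.08855/(2π·41.5) = 3.396×10^-4 m·K/W
  R'_ceramic fibre blanket = ln(0.107/0.0590)/(2πk) = 0.5953/(2π·0.0801) = 1.183 m·K/W
ΣR = 5.310×10^-4 + 3.396×10^-4 + 1.183 = 1.184 m·K/W
Q' = ΔT/ΣR = (215 °C − 15.4 °C)/1.184 = 169 W/m

Q' = 169 W/m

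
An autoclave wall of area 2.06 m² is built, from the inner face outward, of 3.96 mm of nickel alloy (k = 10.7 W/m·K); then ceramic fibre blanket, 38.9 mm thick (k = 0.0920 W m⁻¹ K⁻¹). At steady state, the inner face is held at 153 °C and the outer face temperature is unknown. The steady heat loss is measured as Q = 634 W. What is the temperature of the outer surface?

T_out = 22.8 °C

Sum the resistances:
  R_nickel alloy = L/(kA) = 0.00396/(10.7·2.06) = 1.797×10^-4 K/W
  R_ceramic fibre blanket = L/(kA) = 0.0389/(0.0920·2.06) = 0.2053 K/W
ΣR = 0.2054 K/W
ΔT = Q·ΣR = 634 × 0.2054 = 130.2 K
Heat flows outward, so T_out = T_in − ΔT = 153 − 130.2 = 22.8 °C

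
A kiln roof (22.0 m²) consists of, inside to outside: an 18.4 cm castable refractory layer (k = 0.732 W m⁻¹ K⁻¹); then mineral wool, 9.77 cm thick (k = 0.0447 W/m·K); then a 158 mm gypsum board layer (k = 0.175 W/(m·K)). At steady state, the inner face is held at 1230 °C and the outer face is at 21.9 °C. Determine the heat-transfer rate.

Resistance network (inner→outer):
  R_castable refractory = L/(kA) = 0.184/(0.732·22.0) = 0.01143 K/W
  R_mineral wool = L/(kA) = 0.0977/(0.0447·22.0) = 0.09935 K/W
  R_gypsum board = L/(kA) = 0.158/(0.175·22.0) = 0.04104 K/W
ΣR = 0.01143 + 0.09935 + 0.04104 = 0.1518 K/W
Q = ΔT/ΣR = (1230 °C − 21.9 °C)/0.1518 = 7960 W

Q = 7.96 kW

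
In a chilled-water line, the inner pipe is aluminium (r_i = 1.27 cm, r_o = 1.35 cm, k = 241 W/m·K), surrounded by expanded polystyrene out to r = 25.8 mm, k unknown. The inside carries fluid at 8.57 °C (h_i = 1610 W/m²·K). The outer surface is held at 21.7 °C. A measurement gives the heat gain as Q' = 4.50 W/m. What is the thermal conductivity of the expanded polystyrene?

ΣR = ΔT/Q' = |8.57 − 21.7|/4.50 = 2.918 m·K/W
Known resistances:
  R'_conv,in = 1/(2πr h) = 1/(2π·0.0127·1610) = 0.007784 m·K/W
  R'_aluminium = ln(0.0135/0.0127)/(2πk) = 0.06109/(2π·241) = 4.034×10^-5 m·K/W
R_expanded polystyrene = ΣR − ΣR_known = 2.918 − 0.007824 = 2.910 m·K/W
ln(r₂/r₁)/(2πk) = 2.910 ⇒ k = 0.6477/(2π·2.910) = 0.0354 W/m·K

k = 0.0354 W/m·K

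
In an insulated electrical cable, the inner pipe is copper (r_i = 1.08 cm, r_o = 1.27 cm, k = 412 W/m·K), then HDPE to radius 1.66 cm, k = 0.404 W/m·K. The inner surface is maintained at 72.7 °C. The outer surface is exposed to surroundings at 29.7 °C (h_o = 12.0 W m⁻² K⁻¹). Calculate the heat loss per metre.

Q' = 47.5 W/m

Resistance network (inner→outer):
  R'_copper = ln(0.0127/0.0108)/(2πk) = 0.1621/(2π·412) = 6.260×10^-5 m·K/W
  R'_HDPE = ln(0.0166/0.0127)/(2πk) = 0.2678/(2π·0.404) = 0.1055 m·K/W
  R'_conv,out = 1/(2πr h) = 1/(2π·0.0166·12.0) = 0.7990 m·K/W
ΣR = 6.260×10^-5 + 0.1055 + 0.7990 = 0.9046 m·K/W
Q' = ΔT/ΣR = (72.7 °C − 29.7 °C)/0.9046 = 47.5 W/m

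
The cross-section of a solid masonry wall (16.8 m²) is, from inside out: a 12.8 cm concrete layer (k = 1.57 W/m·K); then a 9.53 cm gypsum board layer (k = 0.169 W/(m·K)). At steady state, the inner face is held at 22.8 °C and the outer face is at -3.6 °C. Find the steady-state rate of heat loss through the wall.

Series thermal resistances, inner to outer:
  R_concrete = L/(kA) = 0.128/(1.57·16.8) = 0.004853 K/W
  R_gypsum board = L/(kA) = 0.0953/(0.169·16.8) = 0.03357 K/W
ΣR = 0.004853 + 0.03357 = 0.03842 K/W
Q = ΔT/ΣR = (22.8 °C − -3.6 °C)/0.03842 = 687 W

Q = 687 W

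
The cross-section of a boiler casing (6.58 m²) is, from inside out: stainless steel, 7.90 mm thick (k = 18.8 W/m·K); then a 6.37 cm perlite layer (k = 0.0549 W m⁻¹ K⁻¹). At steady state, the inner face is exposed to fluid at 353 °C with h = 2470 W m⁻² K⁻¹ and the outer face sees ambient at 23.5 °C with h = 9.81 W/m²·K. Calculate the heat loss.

Series thermal resistances, inner to outer:
  R_conv,in = 1/(hA) = 1/(2470·6.58) = 6.153×10^-5 K/W
  R_stainless steel = L/(kA) = 0.00790/(18.8·6.58) = 6.386×10^-5 K/W
  R_perlite = L/(kA) = 0.0637/(0.0549·6.58) = 0.1763 K/W
  R_conv,out = 1/(hA) = 1/(9.81·6.58) = 0.01549 K/W
ΣR = 6.153×10^-5 + 6.386×10^-5 + 0.1763 + 0.01549 = 0.1919 K/W
Q = ΔT/ΣR = (353 °C − 23.5 °C)/0.1919 = 1720 W

Q = 1720 W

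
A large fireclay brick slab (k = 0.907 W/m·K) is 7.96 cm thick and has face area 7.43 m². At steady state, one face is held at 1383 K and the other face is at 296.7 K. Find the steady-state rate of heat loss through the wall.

Q = 92.0 kW

Q = kA·ΔT/L = 0.907 × 7.43 × |1383 K − 296.7 K| / 0.0796 = 92000 W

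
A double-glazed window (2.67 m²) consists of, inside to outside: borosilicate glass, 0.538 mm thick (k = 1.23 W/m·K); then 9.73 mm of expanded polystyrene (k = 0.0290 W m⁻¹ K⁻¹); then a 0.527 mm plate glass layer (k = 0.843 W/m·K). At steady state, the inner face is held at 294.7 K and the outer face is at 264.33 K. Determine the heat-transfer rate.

Series thermal resistances, inner to outer:
  R_borosilicate glass = L/(kA) = 5.38×10^-4/(1.23·2.67) = 1.638×10^-4 K/W
  R_expanded polystyrene = L/(kA) = 0.00973/(0.0290·2.67) = 0.1257 K/W
  R_plate glass = L/(kA) = 5.27×10^-4/(0.843·2.67) = 2.341×10^-4 K/W
ΣR = 1.638×10^-4 + 0.1257 + 2.341×10^-4 = 0.1261 K/W
Q = ΔT/ΣR = (294.7 K − 264.33 K)/0.1261 = 241 W

Q = 241 W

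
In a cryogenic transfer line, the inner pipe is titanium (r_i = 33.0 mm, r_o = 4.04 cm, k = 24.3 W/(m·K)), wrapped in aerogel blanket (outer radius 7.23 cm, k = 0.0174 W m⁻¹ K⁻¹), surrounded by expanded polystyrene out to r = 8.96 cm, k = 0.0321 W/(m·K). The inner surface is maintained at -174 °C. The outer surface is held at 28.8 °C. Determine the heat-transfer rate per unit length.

Series thermal resistances, inner to outer:
  R'_titanium = ln(0.0404/0.0330)/(2πk) = 0.2023/(2π·24.3) = 0.001325 m·K/W
  R'_aerogel blanket = ln(0.0723/0.0404)/(2πk) = 0.5820/(2π·0.0174) = 5.323 m·K/W
  R'_expanded polystyrene = ln(0.0896/0.0723)/(2πk) = 0.2145/(2π·0.0321) = 1.064 m·K/W
ΣR = 0.001325 + 5.323 + 1.064 = 6.388 m·K/W
Q' = ΔT/ΣR = (-174 °C − 28.8 °C)/6.388 = -31.7 W/m
(Negative Q' ⇒ heat flows inward; heat gain = 31.7 W/m.)

Q' = 31.7 W/m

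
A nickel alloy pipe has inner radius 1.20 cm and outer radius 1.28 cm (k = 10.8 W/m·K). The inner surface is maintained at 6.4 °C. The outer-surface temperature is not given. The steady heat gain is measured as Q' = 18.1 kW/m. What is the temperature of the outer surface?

T_out = 23.6 °C

Sum the resistances:
  R'_nickel alloy = ln(0.0128/0.0120)/(2πk) = 0.06454/(2π·10.8) = 9.511×10^-4 m·K/W
ΣR = 9.511×10^-4 m·K/W
ΔT = Q'·ΣR = 18100 × 9.511×10^-4 = 17.21 K
Heat flows inward, so T_out = T_in + ΔT = 6.4 + 17.21 = 23.6 °C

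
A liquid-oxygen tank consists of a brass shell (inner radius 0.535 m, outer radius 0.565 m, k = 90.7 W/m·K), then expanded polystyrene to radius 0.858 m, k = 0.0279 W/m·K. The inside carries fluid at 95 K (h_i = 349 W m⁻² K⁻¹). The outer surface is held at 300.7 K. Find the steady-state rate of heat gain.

Q = 119 W

Resistance network (inner→outer):
  R_conv,in = 1/(4πr²h) = 1/(4π·0.535²·349) = 7.966×10^-4 K/W
  R_brass = (1/0.535 − 1/0.565)/(4πk) = 0.09925/(4π·90.7) = 8.708×10^-5 K/W
  R_expanded polystyrene = (1/0.565 − 1/0.858)/(4πk) = 0.6044/(4π·0.0279) = 1.724 K/W
ΣR = 7.966×10^-4 + 8.708×10^-5 + 1.724 = 1.725 K/W
Q = ΔT/ΣR = (95 K − 300.7 K)/1.725 = -119 W
(Negative Q ⇒ heat flows inward; heat gain = 119 W.)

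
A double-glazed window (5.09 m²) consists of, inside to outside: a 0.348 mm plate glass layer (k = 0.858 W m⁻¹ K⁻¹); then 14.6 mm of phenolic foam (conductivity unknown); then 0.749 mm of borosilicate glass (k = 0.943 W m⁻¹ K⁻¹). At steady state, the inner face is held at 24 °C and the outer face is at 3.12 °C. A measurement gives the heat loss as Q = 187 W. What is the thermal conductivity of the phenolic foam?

k = 0.0257 W/m·K

ΣR = ΔT/Q = |24 − 3.12|/187 = 0.1117 K/W
Known resistances:
  R_plate glass = L/(kA) = 3.48×10^-4/(0.858·5.09) = 7.968×10^-5 K/W
  R_borosilicate glass = L/(kA) = 7.49×10^-4/(0.943·5.09) = 1.560×10^-4 K/W
R_phenolic foam = ΣR − ΣR_known = 0.1117 − 2.357×10^-4 = 0.1115 K/W
L/(kA) = 0.1115 ⇒ k = 0.0146/(0.1115·5.09) = 0.0257 W/m·K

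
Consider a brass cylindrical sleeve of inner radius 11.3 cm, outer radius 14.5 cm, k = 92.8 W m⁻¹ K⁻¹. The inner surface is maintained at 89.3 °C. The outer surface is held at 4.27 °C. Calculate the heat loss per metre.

Q' = 2πk·ΔT/ln(r₂/r₁) = 2π × 92.8 × 85.03 / ln(0.145/0.113) = 1.99×10^5 W/m

Q' = 1.99×10^5 W/m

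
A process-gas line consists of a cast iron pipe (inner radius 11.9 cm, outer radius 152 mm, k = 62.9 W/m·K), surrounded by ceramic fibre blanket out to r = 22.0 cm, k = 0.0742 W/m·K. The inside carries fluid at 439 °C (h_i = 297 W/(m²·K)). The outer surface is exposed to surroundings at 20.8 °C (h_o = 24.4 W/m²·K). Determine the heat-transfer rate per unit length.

Q' = 505 W/m

Treat each layer as a resistance in series:
  R'_conv,in = 1/(2πr h) = 1/(2π·0.119·297) = 0.004503 m·K/W
  R'_cast iron = ln(0.152/0.119)/(2πk) = 0.2448/(2π·62.9) = 6.193×10^-4 m·K/W
  R'_ceramic fibre blanket = ln(0.220/0.152)/(2πk) = 0.3697/(2π·0.0742) = 0.7931 m·K/W
  R'_conv,out = 1/(2πr h) = 1/(2π·0.220·24.4) = 0.02965 m·K/W
ΣR = 0.004503 + 6.193×10^-4 + 0.7931 + 0.02965 = 0.8279 m·K/W
Q' = ΔT/ΣR = (439 °C − 20.8 °C)/0.8279 = 505 W/m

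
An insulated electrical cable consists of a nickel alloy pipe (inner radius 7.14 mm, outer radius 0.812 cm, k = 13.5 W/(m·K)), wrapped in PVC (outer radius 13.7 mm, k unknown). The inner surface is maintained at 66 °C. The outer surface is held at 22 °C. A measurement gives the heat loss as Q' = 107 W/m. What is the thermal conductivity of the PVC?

k = 0.203 W/m·K

ΣR = ΔT/Q' = |66 − 22|/107 = 0.4112 m·K/W
Known resistances:
  R'_nickel alloy = ln(0.00812/0.00714)/(2πk) = 0.1286/(2π·13.5) = 0.001516 m·K/W
R_PVC = ΣR − ΣR_known = 0.4112 − 0.001516 = 0.4097 m·K/W
ln(r₂/r₁)/(2πk) = 0.4097 ⇒ k = 0.5231/(2π·0.4097) = 0.203 W/m·K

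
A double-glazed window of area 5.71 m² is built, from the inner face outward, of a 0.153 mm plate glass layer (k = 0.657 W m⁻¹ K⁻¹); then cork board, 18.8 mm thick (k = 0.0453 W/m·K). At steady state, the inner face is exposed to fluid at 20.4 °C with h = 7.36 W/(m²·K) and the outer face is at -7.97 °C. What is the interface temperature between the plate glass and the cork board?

Treat each layer as a resistance in series:
  R_conv,in = 1/(hA) = 1/(7.36·5.71) = 0.02380 K/W
  R_plate glass = L/(kA) = 1.53×10^-4/(0.657·5.71) = 4.078×10^-5 K/W
  R_cork board = L/(kA) = 0.0188/(0.0453·5.71) = 0.07268 K/W
ΣR = 0.02380 + 4.078×10^-5 + 0.07268 = 0.09652 K/W
Q = ΔT/ΣR = (20.4 °C − -7.97 °C)/0.09652 = 293.9 W
From the inner boundary to the plate glass/cork board interface, ΣR_partial = 0.02384 K/W.
T_interface = T_in − Q·ΣR_partial = 20.4 °C − (293.9)(0.02384) = 13.4 °C

T = 13.4 °C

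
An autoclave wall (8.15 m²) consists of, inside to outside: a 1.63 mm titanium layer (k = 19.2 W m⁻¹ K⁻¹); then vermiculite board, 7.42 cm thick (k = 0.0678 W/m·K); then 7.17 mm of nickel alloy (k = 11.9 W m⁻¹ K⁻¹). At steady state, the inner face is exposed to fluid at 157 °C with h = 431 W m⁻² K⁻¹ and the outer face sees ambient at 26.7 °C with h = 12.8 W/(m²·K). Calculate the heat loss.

Series thermal resistances, inner to outer:
  R_conv,in = 1/(hA) = 1/(431·8.15) = 2.847×10^-4 K/W
  R_titanium = L/(kA) = 0.00163/(19.2·8.15) = 1.042×10^-5 K/W
  R_vermiculite board = L/(kA) = 0.0742/(0.0678·8.15) = 0.1343 K/W
  R_nickel alloy = L/(kA) = 0.00717/(11.9·8.15) = 7.393×10^-5 K/W
  R_conv,out = 1/(hA) = 1/(12.8·8.15) = 0.009586 K/W
ΣR = 2.847×10^-4 + 1.042×10^-5 + 0.1343 + 7.393×10^-5 + 0.009586 = 0.1443 K/W
Q = ΔT/ΣR = (157 °C − 26.7 °C)/0.1443 = 903 W

Q = 903 W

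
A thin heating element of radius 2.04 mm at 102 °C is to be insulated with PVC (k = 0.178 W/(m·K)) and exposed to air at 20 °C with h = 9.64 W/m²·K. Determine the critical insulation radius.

For a cylinder, r_cr = k_ins/h = 0.178/9.64 = 0.0185 m = 1.85 cm

r_cr = 1.85 cm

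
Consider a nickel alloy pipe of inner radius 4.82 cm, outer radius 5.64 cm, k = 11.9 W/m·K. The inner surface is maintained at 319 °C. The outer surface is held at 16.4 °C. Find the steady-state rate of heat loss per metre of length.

Q' = 2πk·ΔT/ln(r₂/r₁) = 2π × 11.9 × 302.6 / ln(0.0564/0.0482) = 1.44×10^5 W/m

Q' = 1.44×10^5 W/m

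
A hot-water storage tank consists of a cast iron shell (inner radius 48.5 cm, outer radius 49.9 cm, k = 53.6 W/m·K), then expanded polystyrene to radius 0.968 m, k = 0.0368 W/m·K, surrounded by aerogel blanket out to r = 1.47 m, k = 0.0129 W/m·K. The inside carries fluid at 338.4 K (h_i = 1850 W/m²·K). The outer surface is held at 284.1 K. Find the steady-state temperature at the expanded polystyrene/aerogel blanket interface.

T = 311.7 K

Resistance network (inner→outer):
  R_conv,in = 1/(4πr²h) = 1/(4π·0.485²·1850) = 1.829×10^-4 K/W
  R_cast iron = (1/0.485 − 1/0.499)/(4πk) = 0.05785/(4π·53.6) = 8.588×10^-5 K/W
  R_expanded polystyrene = (1/0.499 − 1/0.968)/(4πk) = 0.9710/(4π·0.0368) = 2.100 K/W
  R_aerogel blanket = (1/0.968 − 1/1.47)/(4πk) = 0.3528/(4π·0.0129) = 2.176 K/W
ΣR = 1.829×10^-4 + 8.588×10^-5 + 2.100 + 2.176 = 4.276 K/W
Q = ΔT/ΣR = (338.4 K − 284.1 K)/4.276 = 12.70 W
From the inner boundary to the expanded polystyrene/aerogel blanket interface, ΣR_partial = 2.100 K/W.
T_interface = T_in − Q·ΣR_partial = 338.4 K − (12.70)(2.100) = 311.7 K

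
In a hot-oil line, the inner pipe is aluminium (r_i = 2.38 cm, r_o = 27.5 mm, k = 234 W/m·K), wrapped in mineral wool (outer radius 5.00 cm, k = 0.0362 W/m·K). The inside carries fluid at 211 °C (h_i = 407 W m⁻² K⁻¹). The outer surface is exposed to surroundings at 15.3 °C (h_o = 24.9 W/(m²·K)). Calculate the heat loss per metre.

Q' = 70.6 W/m

Series thermal resistances, inner to outer:
  R'_conv,in = 1/(2πr h) = 1/(2π·0.0238·407) = 0.01643 m·K/W
  R'_aluminium = ln(0.0275/0.0238)/(2πk) = 0.1445/(2π·234) = 9.828×10^-5 m·K/W
  R'_mineral wool = ln(0.0500/0.0275)/(2πk) = 0.5978/(2π·0.0362) = 2.628 m·K/W
  R'_conv,out = 1/(2πr h) = 1/(2π·0.0500·24.9) = 0.1278 m·K/W
ΣR = 0.01643 + 9.828×10^-5 + 2.628 + 0.1278 = 2.772 m·K/W
Q' = ΔT/ΣR = (211 °C − 15.3 °C)/2.772 = 70.6 W/m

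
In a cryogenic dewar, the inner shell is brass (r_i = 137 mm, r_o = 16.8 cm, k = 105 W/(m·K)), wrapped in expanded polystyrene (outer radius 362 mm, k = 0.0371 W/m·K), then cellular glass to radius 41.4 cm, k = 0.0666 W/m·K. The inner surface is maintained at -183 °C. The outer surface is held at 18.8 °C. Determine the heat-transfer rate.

Treat each layer as a resistance in series:
  R_brass = (1/0.137 − 1/0.168)/(4πk) = 1.347/(4π·105) = 0.001021 K/W
  R_expanded polystyrene = (1/0.168 − 1/0.362)/(4πk) = 3.190/(4π·0.0371) = 6.842 K/W
  R_cellular glass = (1/0.362 − 1/0.414)/(4πk) = 0.3470/(4π·0.0666) = 0.4146 K/W
ΣR = 0.001021 + 6.842 + 0.4146 = 7.258 K/W
Q = ΔT/ΣR = (-183 °C − 18.8 °C)/7.258 = -27.8 W
(Negative Q ⇒ heat flows inward; heat gain = 27.8 W.)

Q = 27.8 W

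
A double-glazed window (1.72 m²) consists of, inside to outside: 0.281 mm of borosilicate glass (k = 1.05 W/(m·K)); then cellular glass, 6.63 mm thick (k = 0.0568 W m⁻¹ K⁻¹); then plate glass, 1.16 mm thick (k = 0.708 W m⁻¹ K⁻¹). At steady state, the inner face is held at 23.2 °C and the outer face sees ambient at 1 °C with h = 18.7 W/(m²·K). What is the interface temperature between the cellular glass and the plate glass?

T = 8.11 °C

Resistance network (inner→outer):
  R_borosilicate glass = L/(kA) = 2.81×10^-4/(1.05·1.72) = 1.556×10^-4 K/W
  R_cellular glass = L/(kA) = 0.00663/(0.0568·1.72) = 0.06786 K/W
  R_plate glass = L/(kA) = 0.00116/(0.708·1.72) = 9.526×10^-4 K/W
  R_conv,out = 1/(hA) = 1/(18.7·1.72) = 0.03109 K/W
ΣR = 1.556×10^-4 + 0.06786 + 9.526×10^-4 + 0.03109 = 0.1001 K/W
Q = ΔT/ΣR = (23.2 °C − 1 °C)/0.1001 = 221.8 W
From the inner boundary to the cellular glass/plate glass interface, ΣR_partial = 0.06802 K/W.
T_interface = T_in − Q·ΣR_partial = 23.2 °C − (221.8)(0.06802) = 8.11 °C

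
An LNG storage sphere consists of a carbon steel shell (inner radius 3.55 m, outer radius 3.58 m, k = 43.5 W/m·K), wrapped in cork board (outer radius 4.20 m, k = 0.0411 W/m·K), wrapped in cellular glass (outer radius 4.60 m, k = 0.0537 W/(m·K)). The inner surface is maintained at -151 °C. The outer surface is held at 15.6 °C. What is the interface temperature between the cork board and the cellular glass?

T = -30.6 °C

Treat each layer as a resistance in series:
  R_carbon steel = (1/3.55 − 1/3.58)/(4πk) = 0.002361/(4π·43.5) = 4.318×10^-6 K/W
  R_cork board = (1/3.58 − 1/4.20)/(4πk) = 0.04123/(4π·0.0411) = 0.07984 K/W
  R_cellular glass = (1/4.20 − 1/4.60)/(4πk) = 0.02070/(4π·0.0537) = 0.03068 K/W
ΣR = 4.318×10^-6 + 0.07984 + 0.03068 = 0.1105 K/W
Q = ΔT/ΣR = (-151 °C − 15.6 °C)/0.1105 = -1508 W
From the inner boundary to the cork board/cellular glass interface, ΣR_partial = 0.07984 K/W.
T_interface = T_in − Q·ΣR_partial = -151 °C − (-1508)(0.07984) = -30.6 °C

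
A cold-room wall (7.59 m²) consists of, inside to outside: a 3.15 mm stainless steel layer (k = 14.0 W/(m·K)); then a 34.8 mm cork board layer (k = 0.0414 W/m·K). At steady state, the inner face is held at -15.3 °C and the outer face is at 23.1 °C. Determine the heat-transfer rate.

Q = 347 W

Treat each layer as a resistance in series:
  R_stainless steel = L/(kA) = 0.00315/(14.0·7.59) = 2.964×10^-5 K/W
  R_cork board = L/(kA) = 0.0348/(0.0414·7.59) = 0.1107 K/W
ΣR = 2.964×10^-5 + 0.1107 = 0.1107 K/W
Q = ΔT/ΣR = (-15.3 °C − 23.1 °C)/0.1107 = -347 W
(Negative Q ⇒ heat flows inward; heat gain = 347 W.)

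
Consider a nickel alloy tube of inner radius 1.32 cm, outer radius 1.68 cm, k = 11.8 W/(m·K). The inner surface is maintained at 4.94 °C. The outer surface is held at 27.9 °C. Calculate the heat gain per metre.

Q' = 2πk·ΔT/ln(r₂/r₁) = 2π × 11.8 × 22.96 / ln(0.0168/0.0132) = 7060 W/m

Q' = 7060 W/m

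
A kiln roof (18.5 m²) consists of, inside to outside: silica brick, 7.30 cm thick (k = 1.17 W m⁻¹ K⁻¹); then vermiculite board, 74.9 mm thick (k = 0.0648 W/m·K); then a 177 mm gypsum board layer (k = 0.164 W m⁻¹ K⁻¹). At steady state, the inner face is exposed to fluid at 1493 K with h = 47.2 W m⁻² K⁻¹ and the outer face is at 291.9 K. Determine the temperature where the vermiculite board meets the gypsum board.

Series thermal resistances, inner to outer:
  R_conv,in = 1/(hA) = 1/(47.2·18.5) = 0.001145 K/W
  R_silica brick = L/(kA) = 0.0730/(1.17·18.5) = 0.003373 K/W
  R_vermiculite board = L/(kA) = 0.0749/(0.0648·18.5) = 0.06248 K/W
  R_gypsum board = L/(kA) = 0.177/(0.164·18.5) = 0.05834 K/W
ΣR = 0.001145 + 0.003373 + 0.06248 + 0.05834 = 0.1253 K/W
Q = ΔT/ΣR = (1493 K − 291.9 K)/0.1253 = 9586 W
From the inner boundary to the vermiculite board/gypsum board interface, ΣR_partial = 0.06700 K/W.
T_interface = T_in − Q·ΣR_partial = 1493 K − (9586)(0.06700) = 851 K

T = 851 K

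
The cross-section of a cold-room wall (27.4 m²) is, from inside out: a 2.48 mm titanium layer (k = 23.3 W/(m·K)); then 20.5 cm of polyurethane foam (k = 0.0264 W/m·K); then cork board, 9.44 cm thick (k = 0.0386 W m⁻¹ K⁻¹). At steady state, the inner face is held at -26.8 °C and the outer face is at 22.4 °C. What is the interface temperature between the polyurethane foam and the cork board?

Resistance network (inner→outer):
  R_titanium = L/(kA) = 0.00248/(23.3·27.4) = 3.885×10^-6 K/W
  R_polyurethane foam = L/(kA) = 0.205/(0.0264·27.4) = 0.2834 K/W
  R_cork board = L/(kA) = 0.0944/(0.0386·27.4) = 0.08926 K/W
ΣR = 3.885×10^-6 + 0.2834 + 0.08926 = 0.3727 K/W
Q = ΔT/ΣR = (-26.8 °C − 22.4 °C)/0.3727 = -132.0 W
From the inner boundary to the polyurethane foam/cork board interface, ΣR_partial = 0.2834 K/W.
T_interface = T_in − Q·ΣR_partial = -26.8 °C − (-132.0)(0.2834) = 10.6 °C

T = 10.6 °C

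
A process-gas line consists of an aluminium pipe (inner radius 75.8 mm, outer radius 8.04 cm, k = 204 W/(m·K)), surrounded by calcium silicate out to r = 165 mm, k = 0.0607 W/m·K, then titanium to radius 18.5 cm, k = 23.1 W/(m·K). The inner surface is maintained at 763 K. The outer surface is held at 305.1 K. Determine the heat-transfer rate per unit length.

Q' = 243 W/m

Resistance network (inner→outer):
  R'_aluminium = ln(0.0804/0.0758)/(2πk) = 0.05892/(2π·204) = 4.596×10^-5 m·K/W
  R'_calcium silicate = ln(0.165/0.0804)/(2πk) = 0.7189/(2π·0.0607) = 1.885 m·K/W
  R'_titanium = ln(0.185/0.165)/(2πk) = 0.1144/(2π·23.1) = 7.883×10^-4 m·K/W
ΣR = 4.596×10^-5 + 1.885 + 7.883×10^-4 = 1.886 m·K/W
Q' = ΔT/ΣR = (763 K − 305.1 K)/1.886 = 243 W/m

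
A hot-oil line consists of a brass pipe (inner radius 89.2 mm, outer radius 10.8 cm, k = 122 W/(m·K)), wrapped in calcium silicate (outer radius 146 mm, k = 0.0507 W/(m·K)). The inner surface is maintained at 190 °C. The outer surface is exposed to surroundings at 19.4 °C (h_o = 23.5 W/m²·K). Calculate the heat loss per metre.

Treat each layer as a resistance in series:
  R'_brass = ln(0.108/0.0892)/(2πk) = 0.1913/(2π·122) = 2.495×10^-4 m·K/W
  R'_calcium silicate = ln(0.146/0.108)/(2πk) = 0.3015/(2π·0.0507) = 0.9464 m·K/W
  R'_conv,out = 1/(2πr h) = 1/(2π·0.146·23.5) = 0.04639 m·K/W
ΣR = 2.495×10^-4 + 0.9464 + 0.04639 = 0.9930 m·K/W
Q' = ΔT/ΣR = (190 °C − 19.4 °C)/0.9930 = 172 W/m

Q' = 172 W/m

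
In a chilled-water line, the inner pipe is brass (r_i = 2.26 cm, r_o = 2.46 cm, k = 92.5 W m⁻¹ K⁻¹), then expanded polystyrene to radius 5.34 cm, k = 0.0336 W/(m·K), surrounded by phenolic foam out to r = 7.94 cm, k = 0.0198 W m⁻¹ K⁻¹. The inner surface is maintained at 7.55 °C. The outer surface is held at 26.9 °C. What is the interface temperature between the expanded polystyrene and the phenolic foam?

T = 17.9 °C

Series thermal resistances, inner to outer:
  R'_brass = ln(0.0246/0.0226)/(2πk) = 0.08480/(2π·92.5) = 1.459×10^-4 m·K/W
  R'_expanded polystyrene = ln(0.0534/0.0246)/(2πk) = 0.7751/(2π·0.0336) = 3.671 m·K/W
  R'_phenolic foam = ln(0.0794/0.0534)/(2πk) = 0.3967/(2π·0.0198) = 3.189 m·K/W
ΣR = 1.459×10^-4 + 3.671 + 3.189 = 6.860 m·K/W
Q' = ΔT/ΣR = (7.55 °C − 26.9 °C)/6.860 = -2.821 W/m
From the inner boundary to the expanded polystyrene/phenolic foam interface, ΣR_partial = 3.671 m·K/W.
T_interface = T_in − Q'·ΣR_partial = 7.55 °C − (-2.821)(3.671) = 17.9 °C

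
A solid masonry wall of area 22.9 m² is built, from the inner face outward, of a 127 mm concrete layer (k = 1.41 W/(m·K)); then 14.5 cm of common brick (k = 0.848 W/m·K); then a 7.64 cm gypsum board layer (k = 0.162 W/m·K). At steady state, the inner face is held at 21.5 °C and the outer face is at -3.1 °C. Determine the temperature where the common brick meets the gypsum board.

T = 12.7 °C

Series thermal resistances, inner to outer:
  R_concrete = L/(kA) = 0.127/(1.41·22.9) = 0.003933 K/W
  R_common brick = L/(kA) = 0.145/(0.848·22.9) = 0.007467 K/W
  R_gypsum board = L/(kA) = 0.0764/(0.162·22.9) = 0.02059 K/W
ΣR = 0.003933 + 0.007467 + 0.02059 = 0.03199 K/W
Q = ΔT/ΣR = (21.5 °C − -3.1 °C)/0.03199 = 769.0 W
From the inner boundary to the common brick/gypsum board interface, ΣR_partial = 0.01140 K/W.
T_interface = T_in − Q·ΣR_partial = 21.5 °C − (769.0)(0.01140) = 12.7 °C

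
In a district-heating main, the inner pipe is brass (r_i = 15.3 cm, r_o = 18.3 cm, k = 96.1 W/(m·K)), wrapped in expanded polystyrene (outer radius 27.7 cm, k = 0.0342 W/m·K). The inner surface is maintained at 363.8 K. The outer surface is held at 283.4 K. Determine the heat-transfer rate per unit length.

Q' = 41.7 W/m

Series thermal resistances, inner to outer:
  R'_brass = ln(0.183/0.153)/(2πk) = 0.1790/(2π·96.1) = 2.965×10^-4 m·K/W
  R'_expanded polystyrene = ln(0.277/0.183)/(2πk) = 0.4145/(2π·0.0342) = 1.929 m·K/W
ΣR = 2.965×10^-4 + 1.929 = 1.929 m·K/W
Q' = ΔT/ΣR = (363.8 K − 283.4 K)/1.929 = 41.7 W/m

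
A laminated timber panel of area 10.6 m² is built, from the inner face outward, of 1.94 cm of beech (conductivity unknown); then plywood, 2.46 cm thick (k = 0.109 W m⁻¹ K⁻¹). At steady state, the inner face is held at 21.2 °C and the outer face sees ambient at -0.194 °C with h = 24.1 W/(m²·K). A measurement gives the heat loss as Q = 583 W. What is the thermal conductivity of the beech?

k = 0.159 W/m·K

ΣR = ΔT/Q = |21.2 − -0.194|/583 = 0.03670 K/W
Known resistances:
  R_plywood = L/(kA) = 0.0246/(0.109·10.6) = 0.02129 K/W
  R_conv,out = 1/(hA) = 1/(24.1·10.6) = 0.003915 K/W
R_beech = ΣR − ΣR_known = 0.03670 − 0.02520 = 0.01150 K/W
L/(kA) = 0.01150 ⇒ k = 0.0194/(0.01150·10.6) = 0.159 W/m·K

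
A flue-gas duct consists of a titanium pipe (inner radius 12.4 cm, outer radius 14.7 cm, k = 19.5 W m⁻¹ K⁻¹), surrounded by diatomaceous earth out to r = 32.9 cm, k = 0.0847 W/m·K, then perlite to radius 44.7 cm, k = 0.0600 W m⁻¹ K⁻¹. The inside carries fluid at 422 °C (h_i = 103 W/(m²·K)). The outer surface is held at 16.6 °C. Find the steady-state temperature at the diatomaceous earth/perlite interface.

T = 157 °C

Resistance network (inner→outer):
  R'_conv,in = 1/(2πr h) = 1/(2π·0.124·103) = 0.01246 m·K/W
  R'_titanium = ln(0.147/0.124)/(2πk) = 0.1702/(2π·19.5) = 0.001389 m·K/W
  R'_diatomaceous earth = ln(0.329/0.147)/(2πk) = 0.8056/(2π·0.0847) = 1.514 m·K/W
  R'_perlite = ln(0.447/0.329)/(2πk) = 0.3065/(2π·0.0600) = 0.8130 m·K/W
ΣR = 0.01246 + 0.001389 + 1.514 + 0.8130 = 2.341 m·K/W
Q' = ΔT/ΣR = (422 °C − 16.6 °C)/2.341 = 173.2 W/m
From the inner boundary to the diatomaceous earth/perlite interface, ΣR_partial = 1.528 m·K/W.
T_interface = T_in − Q'·ΣR_partial = 422 °C − (173.2)(1.528) = 157 °C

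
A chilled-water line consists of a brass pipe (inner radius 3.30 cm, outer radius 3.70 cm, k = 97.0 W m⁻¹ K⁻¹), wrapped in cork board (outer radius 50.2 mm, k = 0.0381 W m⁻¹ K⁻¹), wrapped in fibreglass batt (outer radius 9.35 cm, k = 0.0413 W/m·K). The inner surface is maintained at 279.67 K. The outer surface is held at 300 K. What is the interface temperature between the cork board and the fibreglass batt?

Resistance network (inner→outer):
  R'_brass = ln(0.0370/0.0330)/(2πk) = 0.1144/(2π·97.0) = 1.877×10^-4 m·K/W
  R'_cork board = ln(0.0502/0.0370)/(2πk) = 0.3051/(2π·0.0381) = 1.274 m·K/W
  R'_fibreglass batt = ln(0.0935/0.0502)/(2πk) = 0.6219/(2π·0.0413) = 2.397 m·K/W
ΣR = 1.877×10^-4 + 1.274 + 2.397 = 3.671 m·K/W
Q' = ΔT/ΣR = (279.67 K − 300 K)/3.671 = -5.538 W/m
From the inner boundary to the cork board/fibreglass batt interface, ΣR_partial = 1.274 m·K/W.
T_interface = T_in − Q'·ΣR_partial = 279.67 K − (-5.538)(1.274) = 286.7 K

T = 286.7 K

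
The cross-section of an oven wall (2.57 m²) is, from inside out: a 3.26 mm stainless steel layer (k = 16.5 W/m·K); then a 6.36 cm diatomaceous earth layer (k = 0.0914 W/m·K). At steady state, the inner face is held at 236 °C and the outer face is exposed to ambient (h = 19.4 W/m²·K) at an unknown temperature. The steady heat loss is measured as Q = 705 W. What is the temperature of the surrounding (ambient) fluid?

Series resistances:
  R_stainless steel = L/(kA) = 0.00326/(16.5·2.57) = 7.688×10^-5 K/W
  R_diatomaceous earth = L/(kA) = 0.0636/(0.0914·2.57) = 0.2708 K/W
  R_conv,out = 1/(hA) = 1/(19.4·2.57) = 0.02006 K/W
ΣR = 0.2909 K/W
ΔT = Q·ΣR = 705 × 0.2909 = 205.1 K
Heat flows outward, so T_out = T_in − ΔT = 236 − 205.1 = 30.9 °C

T_out = 30.9 °C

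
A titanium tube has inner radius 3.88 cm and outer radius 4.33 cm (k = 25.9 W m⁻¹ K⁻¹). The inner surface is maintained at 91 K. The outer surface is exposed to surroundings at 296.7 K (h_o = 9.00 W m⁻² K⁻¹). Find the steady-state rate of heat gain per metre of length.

Treat each layer as a resistance in series:
  R'_titanium = ln(0.0433/0.0388)/(2πk) = 0.1097/(2π·25.9) = 6.743×10^-4 m·K/W
  R'_conv,out = 1/(2πr h) = 1/(2π·0.0433·9.00) = 0.4084 m·K/W
ΣR = 6.743×10^-4 + 0.4084 = 0.4091 m·K/W
Q' = ΔT/ΣR = (91 K − 296.7 K)/0.4091 = -503 W/m
(Negative Q' ⇒ heat flows inward; heat gain = 503 W/m.)

Q' = 503 W/m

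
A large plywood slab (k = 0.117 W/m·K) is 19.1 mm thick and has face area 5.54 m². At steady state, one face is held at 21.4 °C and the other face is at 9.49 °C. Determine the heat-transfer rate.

Q = 404 W

Q = kA·ΔT/L = 0.117 × 5.54 × |21.4 °C − 9.49 °C| / 0.0191 = 404 W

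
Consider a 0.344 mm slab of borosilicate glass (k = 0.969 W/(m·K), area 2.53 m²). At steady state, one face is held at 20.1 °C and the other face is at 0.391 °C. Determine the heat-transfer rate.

Q = 1.40×10^5 W

Q = kA·ΔT/L = 0.969 × 2.53 × |20.1 °C − 0.391 °C| / 3.44×10^-4 = 1.40×10^5 W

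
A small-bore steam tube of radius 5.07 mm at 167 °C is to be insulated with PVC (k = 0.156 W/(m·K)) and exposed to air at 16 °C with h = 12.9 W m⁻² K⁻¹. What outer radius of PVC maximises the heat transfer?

For a cylinder, r_cr = k_ins/h = 0.156/12.9 = 0.0121 m = 1.21 cm

r_cr = 1.21 cm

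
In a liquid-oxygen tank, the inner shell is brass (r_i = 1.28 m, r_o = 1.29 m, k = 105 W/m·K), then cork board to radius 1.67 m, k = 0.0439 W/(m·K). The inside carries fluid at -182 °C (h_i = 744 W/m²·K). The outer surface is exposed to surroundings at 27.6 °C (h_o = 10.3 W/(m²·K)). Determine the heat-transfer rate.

Q = 650 W

Resistance network (inner→outer):
  R_conv,in = 1/(4πr²h) = 1/(4π·1.28²·744) = 6.528×10^-5 K/W
  R_brass = (1/1.28 − 1/1.29)/(4πk) = 0.006056/(4π·105) = 4.590×10^-6 K/W
  R_cork board = (1/1.29 − 1/1.67)/(4πk) = 0.1764/(4π·0.0439) = 0.3197 K/W
  R_conv,out = 1/(4πr²h) = 1/(4π·1.67²·10.3) = 0.002770 K/W
ΣR = 6.528×10^-5 + 4.590×10^-6 + 0.3197 + 0.002770 = 0.3225 K/W
Q = ΔT/ΣR = (-182 °C − 27.6 °C)/0.3225 = -650 W
(Negative Q ⇒ heat flows inward; heat gain = 650 W.)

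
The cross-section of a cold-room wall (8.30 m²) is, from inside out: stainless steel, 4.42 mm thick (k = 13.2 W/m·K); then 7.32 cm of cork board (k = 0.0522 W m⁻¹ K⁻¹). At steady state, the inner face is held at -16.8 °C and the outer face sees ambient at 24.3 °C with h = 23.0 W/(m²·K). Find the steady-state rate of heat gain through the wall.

Treat each layer as a resistance in series:
  R_stainless steel = L/(kA) = 0.00442/(13.2·8.30) = 4.034×10^-5 K/W
  R_cork board = L/(kA) = 0.0732/(0.0522·8.30) = 0.1690 K/W
  R_conv,out = 1/(hA) = 1/(23.0·8.30) = 0.005238 K/W
ΣR = 4.034×10^-5 + 0.1690 + 0.005238 = 0.1743 K/W
Q = ΔT/ΣR = (-16.8 °C − 24.3 °C)/0.1743 = -236 W
(Negative Q ⇒ heat flows inward; heat gain = 236 W.)

Q = 236 W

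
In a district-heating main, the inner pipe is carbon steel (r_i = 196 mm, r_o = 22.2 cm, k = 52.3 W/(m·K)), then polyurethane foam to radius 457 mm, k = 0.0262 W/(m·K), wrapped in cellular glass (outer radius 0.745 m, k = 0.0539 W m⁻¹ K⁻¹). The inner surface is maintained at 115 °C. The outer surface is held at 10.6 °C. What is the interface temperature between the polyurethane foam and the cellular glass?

Treat each layer as a resistance in series:
  R'_carbon steel = ln(0.222/0.196)/(2πk) = 0.1246/(2π·52.3) = 3.791×10^-4 m·K/W
  R'_polyurethane foam = ln(0.457/0.222)/(2πk) = 0.7220/(2π·0.0262) = 4.386 m·K/W
  R'_cellular glass = ln(0.745/0.457)/(2πk) = 0.4887/(2π·0.0539) = 1.443 m·K/W
ΣR = 3.791×10^-4 + 4.386 + 1.443 = 5.829 m·K/W
Q' = ΔT/ΣR = (115 °C − 10.6 °C)/5.829 = 17.91 W/m
From the inner boundary to the polyurethane foam/cellular glass interface, ΣR_partial = 4.386 m·K/W.
T_interface = T_in − Q'·ΣR_partial = 115 °C − (17.91)(4.386) = 36.4 °C

T = 36.4 °C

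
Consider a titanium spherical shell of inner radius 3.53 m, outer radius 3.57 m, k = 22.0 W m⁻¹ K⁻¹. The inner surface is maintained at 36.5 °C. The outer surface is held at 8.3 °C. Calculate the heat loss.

Q = 2.46×10^6 W

Q = 4πk·ΔT/(1/r₁ − 1/r₂) = 4π × 22.0 × 28.2 / (1/3.53 − 1/3.57) = 2.46×10^6 W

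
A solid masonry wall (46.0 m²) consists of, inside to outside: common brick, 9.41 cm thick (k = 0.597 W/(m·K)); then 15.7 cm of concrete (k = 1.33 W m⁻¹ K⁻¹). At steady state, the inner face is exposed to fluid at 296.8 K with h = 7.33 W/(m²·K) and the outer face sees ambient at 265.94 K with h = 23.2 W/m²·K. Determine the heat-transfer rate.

Resistance network (inner→outer):
  R_conv,in = 1/(hA) = 1/(7.33·46.0) = 0.002966 K/W
  R_common brick = L/(kA) = 0.0941/(0.597·46.0) = 0.003427 K/W
  R_concrete = L/(kA) = 0.157/(1.33·46.0) = 0.002566 K/W
  R_conv,out = 1/(hA) = 1/(23.2·46.0) = 9.370×10^-4 K/W
ΣR = 0.002966 + 0.003427 + 0.002566 + 9.370×10^-4 = 0.009896 K/W
Q = ΔT/ΣR = (296.8 K − 265.94 K)/0.009896 = 3120 W

Q = 3120 W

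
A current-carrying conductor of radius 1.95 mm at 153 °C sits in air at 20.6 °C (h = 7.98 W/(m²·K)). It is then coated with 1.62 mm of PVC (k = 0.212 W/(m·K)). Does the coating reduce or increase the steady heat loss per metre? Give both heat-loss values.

Critical radius for a cylinder: r_cr = k/h = 0.0266 m = 2.66 cm.
Outer radius after coating: r₂ = 0.00195 + 0.00162 = 0.00357 m.
Since r₁ < r_cr and r₂ ≤ r_cr, the coating moves toward the maximum at r_cr — heat loss rises.
Bare: R = 1/(2πr₁h) = 10.23 m·K/W; Q = 132.4/10.23 = 12.9 W/m.
Coated: R = R_cond + R_conv = 6.041 m·K/W; Q = 132.4/6.041 = 21.9 W/m.

increases: 12.9 → 21.9 W/m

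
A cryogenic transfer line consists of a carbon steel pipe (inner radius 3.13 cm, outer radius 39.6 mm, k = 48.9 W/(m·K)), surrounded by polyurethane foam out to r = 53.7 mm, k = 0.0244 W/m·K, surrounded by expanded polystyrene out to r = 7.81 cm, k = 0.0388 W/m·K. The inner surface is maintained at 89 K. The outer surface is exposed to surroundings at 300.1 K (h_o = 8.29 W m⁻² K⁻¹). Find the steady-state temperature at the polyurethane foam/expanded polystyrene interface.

T = 200.3 K

Series thermal resistances, inner to outer:
  R'_carbon steel = ln(0.0396/0.0313)/(2πk) = 0.2352/(2π·48.9) = 7.655×10^-4 m·K/W
  R'_polyurethane foam = ln(0.0537/0.0396)/(2πk) = 0.3046/(2π·0.0244) = 1.987 m·K/W
  R'_expanded polystyrene = ln(0.0781/0.0537)/(2πk) = 0.3746/(2π·0.0388) = 1.536 m·K/W
  R'_conv,out = 1/(2πr h) = 1/(2π·0.0781·8.29) = 0.2458 m·K/W
ΣR = 7.655×10^-4 + 1.987 + 1.536 + 0.2458 = 3.770 m·K/W
Q' = ΔT/ΣR = (89 K − 300.1 K)/3.770 = -55.99 W/m
From the inner boundary to the polyurethane foam/expanded polystyrene interface, ΣR_partial = 1.988 m·K/W.
T_interface = T_in − Q'·ΣR_partial = 89 K − (-55.99)(1.988) = 200.3 K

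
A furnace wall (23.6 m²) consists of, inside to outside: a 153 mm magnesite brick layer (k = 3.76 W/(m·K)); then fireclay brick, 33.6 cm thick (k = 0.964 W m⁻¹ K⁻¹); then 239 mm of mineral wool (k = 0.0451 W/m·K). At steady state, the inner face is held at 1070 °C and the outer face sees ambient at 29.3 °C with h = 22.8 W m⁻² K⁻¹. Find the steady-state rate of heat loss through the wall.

Q = 4280 W

Resistance network (inner→outer):
  R_magnesite brick = L/(kA) = 0.153/(3.76·23.6) = 0.001724 K/W
  R_fireclay brick = L/(kA) = 0.336/(0.964·23.6) = 0.01477 K/W
  R_mineral wool = L/(kA) = 0.239/(0.0451·23.6) = 0.2245 K/W
  R_conv,out = 1/(hA) = 1/(22.8·23.6) = 0.001858 K/W
ΣR = 0.001724 + 0.01477 + 0.2245 + 0.001858 = 0.2429 K/W
Q = ΔT/ΣR = (1070 °C − 29.3 °C)/0.2429 = 4280 W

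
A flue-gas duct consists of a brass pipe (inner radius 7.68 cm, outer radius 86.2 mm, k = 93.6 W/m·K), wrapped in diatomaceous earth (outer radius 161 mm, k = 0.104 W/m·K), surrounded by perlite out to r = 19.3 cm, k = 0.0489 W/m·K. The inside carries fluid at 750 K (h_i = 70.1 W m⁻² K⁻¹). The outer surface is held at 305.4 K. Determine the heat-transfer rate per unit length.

Q' = 282 W/m

Treat each layer as a resistance in series:
  R'_conv,in = 1/(2πr h) = 1/(2π·0.0768·70.1) = 0.02956 m·K/W
  R'_brass = ln(0.0862/0.0768)/(2πk) = 0.1155/(2π·93.6) = 1.963×10^-4 m·K/W
  R'_diatomaceous earth = ln(0.161/0.0862)/(2πk) = 0.6247/(2π·0.104) = 0.9561 m·K/W
  R'_perlite = ln(0.193/0.161)/(2πk) = 0.1813/(2π·0.0489) = 0.5900 m·K/W
ΣR = 0.02956 + 1.963×10^-4 + 0.9561 + 0.5900 = 1.576 m·K/W
Q' = ΔT/ΣR = (750 K − 305.4 K)/1.576 = 282 W/m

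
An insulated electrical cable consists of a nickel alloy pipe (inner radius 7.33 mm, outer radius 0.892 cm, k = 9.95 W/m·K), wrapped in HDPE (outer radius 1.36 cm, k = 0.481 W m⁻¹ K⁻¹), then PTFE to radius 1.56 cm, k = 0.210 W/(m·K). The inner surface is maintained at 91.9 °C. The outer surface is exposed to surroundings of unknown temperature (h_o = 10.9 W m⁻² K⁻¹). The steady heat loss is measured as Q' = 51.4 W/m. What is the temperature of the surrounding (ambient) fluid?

Sum the resistances:
  R'_nickel alloy = ln(0.00892/0.00733)/(2πk) = 0.1963/(2π·9.95) = 0.003140 m·K/W
  R'_HDPE = ln(0.0136/0.00892)/(2πk) = 0.4218/(2π·0.481) = 0.1396 m·K/W
  R'_PTFE = ln(0.0156/0.0136)/(2πk) = 0.1372/(2π·0.210) = 0.1040 m·K/W
  R'_conv,out = 1/(2πr h) = 1/(2π·0.0156·10.9) = 0.9360 m·K/W
ΣR = 1.183 m·K/W
ΔT = Q'·ΣR = 51.4 × 1.183 = 60.81 K
Heat flows outward, so T_out = T_in − ΔT = 91.9 − 60.81 = 31.1 °C

T_out = 31.1 °C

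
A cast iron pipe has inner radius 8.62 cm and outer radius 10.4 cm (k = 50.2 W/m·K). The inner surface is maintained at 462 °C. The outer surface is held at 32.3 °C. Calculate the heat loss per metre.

Q' = 2πk·ΔT/ln(r₂/r₁) = 2π × 50.2 × 429.7 / ln(0.104/0.0862) = 7.22×10^5 W/m

Q' = 722 kW/m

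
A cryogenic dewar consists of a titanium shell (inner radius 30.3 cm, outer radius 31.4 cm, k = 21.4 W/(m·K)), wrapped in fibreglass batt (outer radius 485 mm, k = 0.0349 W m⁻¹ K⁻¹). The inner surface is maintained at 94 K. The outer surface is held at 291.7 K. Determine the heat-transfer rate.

Series thermal resistances, inner to outer:
  R_titanium = (1/0.303 − 1/0.314)/(4πk) = 0.1156/(4π·21.4) = 4.299×10^-4 K/W
  R_fibreglass batt = (1/0.314 − 1/0.485)/(4πk) = 1.123/(4π·0.0349) = 2.560 K/W
ΣR = 4.299×10^-4 + 2.560 = 2.560 K/W
Q = ΔT/ΣR = (94 K − 291.7 K)/2.560 = -77.2 W
(Negative Q ⇒ heat flows inward; heat gain = 77.2 W.)

Q = 77.2 W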